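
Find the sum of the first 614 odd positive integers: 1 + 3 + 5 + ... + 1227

Sum of first n odd numbers = n²
= 614²
= 376996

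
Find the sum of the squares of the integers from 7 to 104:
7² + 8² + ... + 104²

Use ∑_{k=1}^{n} k² = n(n+1)(2n+1)/6, then subtract the first 6 terms.
∑_{k=1}^{104} k² = 104×105×209/6 = 380380
∑_{k=1}^{6} k² = 6×7×13/6 = 91
∑_{k=7}^{104} k² = 380380 - 91 = 380289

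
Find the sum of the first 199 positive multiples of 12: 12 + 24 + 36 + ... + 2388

Factor out 12: = 12(1 + 2 + ... + 199) = 12 × n(n+1)/2
= 12 × 199×200/2
= 12 × 19900
= 238800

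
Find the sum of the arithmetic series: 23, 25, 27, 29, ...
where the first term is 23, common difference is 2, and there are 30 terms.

Sₙ = n/2 × (first + last)
Last term = a + (n-1)d = 23 + (30-1)×2 = 81
S_30 = 30/2 × (23 + 81)
S_30 = 30/2 × 104 = 1560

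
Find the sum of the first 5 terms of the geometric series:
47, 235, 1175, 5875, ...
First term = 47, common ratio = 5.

Sₙ = a(1 - rⁿ) / (1 - r)
S_5 = 47(1 - 5^5) / (1 - 5)
S_5 = 47(1 - 3125) / (-4)
S_5 = 36707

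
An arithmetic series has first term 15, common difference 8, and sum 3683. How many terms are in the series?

Using S = n/2 × [2a + (n-1)d]
3683 = n/2 × [2(15) + (n-1)(8)]
3683 = n/2 × [30 + 8n - 8]
7366 = n × [22 + 8n]
8n² + (22)n - 7366 = 0
Discriminant: Δ = (22)² - 4(8)(-7366) = 484 + 235712 = 236196
√Δ = 486
n = [-(22) + √Δ] / (2·8) = (-22 + 486) / 16 = 464 / 16 = 29
(The negative root is discarded since n must be a positive integer.)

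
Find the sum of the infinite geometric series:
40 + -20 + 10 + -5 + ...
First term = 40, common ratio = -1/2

For |r| < 1, S = a / (1 - r)
S = 40 / (1 - (-1/2))
S = 40 / (3/2)
S = 80/3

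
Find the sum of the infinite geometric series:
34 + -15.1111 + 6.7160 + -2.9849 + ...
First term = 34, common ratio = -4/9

For |r| < 1, S = a / (1 - r)
S = 34 / (1 - (-4/9))
S = 34 / (13/9)
S = 306/13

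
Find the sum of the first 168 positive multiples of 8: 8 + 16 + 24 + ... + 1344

Factor out 8: = 8(1 + 2 + ... + 168) = 8 × n(n+1)/2
= 8 × 168×169/2
= 8 × 14196
= 113568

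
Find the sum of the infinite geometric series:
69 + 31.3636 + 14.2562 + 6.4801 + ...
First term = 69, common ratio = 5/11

For |r| < 1, S = a / (1 - r)
S = 69 / (1 - (5/11))
S = 69 / (6/11)
S = 253/2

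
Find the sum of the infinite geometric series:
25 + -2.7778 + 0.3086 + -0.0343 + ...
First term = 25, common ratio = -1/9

For |r| < 1, S = a / (1 - r)
S = 25 / (1 - (-1/9))
S = 25 / (10/9)
S = 45/2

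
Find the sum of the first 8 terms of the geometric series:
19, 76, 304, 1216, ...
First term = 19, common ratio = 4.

Sₙ = a(1 - rⁿ) / (1 - r)
S_8 = 19(1 - 4^8) / (1 - 4)
S_8 = 19(1 - 65536) / (-3)
S_8 = 415055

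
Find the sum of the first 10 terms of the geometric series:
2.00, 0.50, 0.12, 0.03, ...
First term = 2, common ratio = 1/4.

Sₙ = a(1 - rⁿ) / (1 - r)
S_10 = 2(1 - (1/4)^10) / (1 - (1/4))
S_10 = 2(1 - (1/1048576)) / (3/4)
S_10 = 349525/131072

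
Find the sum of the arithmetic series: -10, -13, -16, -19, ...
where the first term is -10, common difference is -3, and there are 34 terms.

Sₙ = n/2 × (first + last)
Last term = a + (n-1)d = -10 + (34-1)×(-3) = -109
S_34 = 34/2 × (-10 + (-109))
S_34 = 34/2 × (-119) = -2023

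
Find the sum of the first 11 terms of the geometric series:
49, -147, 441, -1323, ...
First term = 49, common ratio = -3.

Sₙ = a(1 - rⁿ) / (1 - r)
S_11 = 49(1 - (-3)^11) / (1 - (-3))
S_11 = 49(1 - (-177147)) / (4)
S_11 = 2170063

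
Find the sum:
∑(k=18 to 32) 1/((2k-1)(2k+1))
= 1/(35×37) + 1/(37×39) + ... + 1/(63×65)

Partial fractions: 1/((2k-1)(2k+1)) = (1/2)[1/(2k-1) - 1/(2k+1)]
The series telescopes:
= (1/2)[1/35 - 1/65]
= 3/455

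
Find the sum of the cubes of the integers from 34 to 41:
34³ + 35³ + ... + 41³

Use ∑_{k=1}^{n} k³ = [n(n+1)/2]², then subtract the first 33 terms.
∑_{k=1}^{41} k³ = [41×42/2]² = 861² = 741321
∑_{k=1}^{33} k³ = [33×34/2]² = 561² = 314721
∑_{k=34}^{41} k³ = 741321 - 314721 = 426600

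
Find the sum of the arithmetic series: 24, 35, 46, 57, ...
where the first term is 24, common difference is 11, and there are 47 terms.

Sₙ = n/2 × (first + last)
Last term = a + (n-1)d = 24 + (47-1)×11 = 530
S_47 = 47/2 × (24 + 530)
S_47 = 47/2 × 554 = 13019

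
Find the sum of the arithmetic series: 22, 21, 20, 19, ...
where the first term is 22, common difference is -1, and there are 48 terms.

Sₙ = n/2 × (first + last)
Last term = a + (n-1)d = 22 + (48-1)×(-1) = -25
S_48 = 48/2 × (22 + (-25))
S_48 = 48/2 × (-3) = -72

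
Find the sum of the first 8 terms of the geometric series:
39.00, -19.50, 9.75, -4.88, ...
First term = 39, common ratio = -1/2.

Sₙ = a(1 - rⁿ) / (1 - r)
S_8 = 39(1 - (-1/2)^8) / (1 - (-1/2))
S_8 = 39(1 - (1/256)) / (3/2)
S_8 = 3315/128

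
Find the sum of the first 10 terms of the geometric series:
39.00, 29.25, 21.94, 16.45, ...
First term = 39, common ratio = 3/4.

Sₙ = a(1 - rⁿ) / (1 - r)
S_10 = 39(1 - (3/4)^10) / (1 - (3/4))
S_10 = 39(1 - (59049/1048576)) / (1/4)
S_10 = 38591553/262144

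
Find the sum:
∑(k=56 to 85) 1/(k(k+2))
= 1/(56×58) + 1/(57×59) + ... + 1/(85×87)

Partial fractions: 1/(k(k+2)) = (1/2)[1/k - 1/(k+2)]
Telescoping leaves the first two and last two terms:
= (1/2)[1/56 + 1/57 - 1/86 - 1/87]
= 48875/7960848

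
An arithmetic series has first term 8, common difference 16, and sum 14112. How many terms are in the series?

Using S = n/2 × [2a + (n-1)d]
14112 = n/2 × [2(8) + (n-1)(16)]
14112 = n/2 × [16 + 16n - 16]
28224 = n × [0 + 16n]
16n² + (0)n - 28224 = 0
Discriminant: Δ = (0)² - 4(16)(-28224) = 0 + 1806336 = 1806336
√Δ = 1344
n = [-(0) + √Δ] / (2·16) = (0 + 1344) / 32 = 1344 / 32 = 42
(The negative root is discarded since n must be a positive integer.)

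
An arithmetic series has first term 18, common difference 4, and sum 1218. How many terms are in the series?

Using S = n/2 × [2a + (n-1)d]
1218 = n/2 × [2(18) + (n-1)(4)]
1218 = n/2 × [36 + 4n - 4]
2436 = n × [32 + 4n]
4n² + (32)n - 2436 = 0
Discriminant: Δ = (32)² - 4(4)(-2436) = 1024 + 38976 = 40000
√Δ = 200
n = [-(32) + √Δ] / (2·4) = (-32 + 200) / 8 = 168 / 8 = 21
(The negative root is discarded since n must be a positive integer.)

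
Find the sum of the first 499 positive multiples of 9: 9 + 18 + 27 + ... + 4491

Factor out 9: = 9(1 + 2 + ... + 499) = 9 × n(n+1)/2
= 9 × 499×500/2
= 9 × 124750
= 1122750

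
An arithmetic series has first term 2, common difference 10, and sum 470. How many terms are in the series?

Using S = n/2 × [2a + (n-1)d]
470 = n/2 × [2(2) + (n-1)(10)]
470 = n/2 × [4 + 10n - 10]
940 = n × [-6 + 10n]
10n² + (-6)n - 940 = 0
Discriminant: Δ = (-6)² - 4(10)(-940) = 36 + 37600 = 37636
√Δ = 194
n = [-(-6) + √Δ] / (2·10) = (6 + 194) / 20 = 200 / 20 = 10
(The negative root is discarded since n must be a positive integer.)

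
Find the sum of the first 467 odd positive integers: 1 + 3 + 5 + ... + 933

Sum of first n odd numbers = n²
= 467²
= 218089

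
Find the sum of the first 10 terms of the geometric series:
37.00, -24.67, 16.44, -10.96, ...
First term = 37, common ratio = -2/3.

Sₙ = a(1 - rⁿ) / (1 - r)
S_10 = 37(1 - (-2/3)^10) / (1 - (-2/3))
S_10 = 37(1 - (1024/59049)) / (5/3)
S_10 = 429385/19683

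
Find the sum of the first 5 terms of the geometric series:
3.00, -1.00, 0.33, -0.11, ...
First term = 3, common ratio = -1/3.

Sₙ = a(1 - rⁿ) / (1 - r)
S_5 = 3(1 - (-1/3)^5) / (1 - (-1/3))
S_5 = 3(1 - (-1/243)) / (4/3)
S_5 = 61/27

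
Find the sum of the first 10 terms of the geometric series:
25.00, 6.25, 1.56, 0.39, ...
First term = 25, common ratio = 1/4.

Sₙ = a(1 - rⁿ) / (1 - r)
S_10 = 25(1 - (1/4)^10) / (1 - (1/4))
S_10 = 25(1 - (1/1048576)) / (3/4)
S_10 = 8738125/262144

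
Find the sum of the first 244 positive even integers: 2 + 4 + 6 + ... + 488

Sum of first n even numbers = n(n+1)
= 244×245
= 59780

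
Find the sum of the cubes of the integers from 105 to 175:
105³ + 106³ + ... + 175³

Use ∑_{k=1}^{n} k³ = [n(n+1)/2]², then subtract the first 104 terms.
∑_{k=1}^{175} k³ = [175×176/2]² = 15400² = 237160000
∑_{k=1}^{104} k³ = [104×105/2]² = 5460² = 29811600
∑_{k=105}^{175} k³ = 237160000 - 29811600 = 207348400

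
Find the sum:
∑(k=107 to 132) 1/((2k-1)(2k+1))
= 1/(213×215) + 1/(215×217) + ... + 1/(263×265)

Partial fractions: 1/((2k-1)(2k+1)) = (1/2)[1/(2k-1) - 1/(2k+1)]
The series telescopes:
= (1/2)[1/213 - 1/265]
= 26/56445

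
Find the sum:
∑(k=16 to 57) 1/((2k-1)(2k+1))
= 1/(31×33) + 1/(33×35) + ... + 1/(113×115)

Partial fractions: 1/((2k-1)(2k+1)) = (1/2)[1/(2k-1) - 1/(2k+1)]
The series telescopes:
= (1/2)[1/31 - 1/115]
= 42/3565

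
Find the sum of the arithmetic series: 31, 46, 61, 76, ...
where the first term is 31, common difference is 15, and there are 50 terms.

Sₙ = n/2 × (first + last)
Last term = a + (n-1)d = 31 + (50-1)×15 = 766
S_50 = 50/2 × (31 + 766)
S_50 = 50/2 × 797 = 19925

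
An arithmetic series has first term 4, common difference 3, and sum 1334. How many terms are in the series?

Using S = n/2 × [2a + (n-1)d]
1334 = n/2 × [2(4) + (n-1)(3)]
1334 = n/2 × [8 + 3n - 3]
2668 = n × [5 + 3n]
3n² + (5)n - 2668 = 0
Discriminant: Δ = (5)² - 4(3)(-2668) = 25 + 32016 = 32041
√Δ = 179
n = [-(5) + √Δ] / (2·3) = (-5 + 179) / 6 = 174 / 6 = 29
(The negative root is discarded since n must be a positive integer.)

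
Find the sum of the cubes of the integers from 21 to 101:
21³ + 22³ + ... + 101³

Use ∑_{k=1}^{n} k³ = [n(n+1)/2]², then subtract the first 20 terms.
∑_{k=1}^{101} k³ = [101×102/2]² = 5151² = 26532801
∑_{k=1}^{20} k³ = [20×21/2]² = 210² = 44100
∑_{k=21}^{101} k³ = 26532801 - 44100 = 26488701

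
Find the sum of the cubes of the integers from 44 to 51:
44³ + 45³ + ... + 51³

Use ∑_{k=1}^{n} k³ = [n(n+1)/2]², then subtract the first 43 terms.
∑_{k=1}^{51} k³ = [51×52/2]² = 1326² = 1758276
∑_{k=1}^{43} k³ = [43×44/2]² = 946² = 894916
∑_{k=44}^{51} k³ = 1758276 - 894916 = 863360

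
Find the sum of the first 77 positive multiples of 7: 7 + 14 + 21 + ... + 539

Factor out 7: = 7(1 + 2 + ... + 77) = 7 × n(n+1)/2
= 7 × 77×78/2
= 7 × 3003
= 21021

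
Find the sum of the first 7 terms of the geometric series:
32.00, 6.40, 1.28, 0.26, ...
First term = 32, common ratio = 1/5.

Sₙ = a(1 - rⁿ) / (1 - r)
S_7 = 32(1 - (1/5)^7) / (1 - (1/5))
S_7 = 32(1 - (1/78125)) / (4/5)
S_7 = 624992/15625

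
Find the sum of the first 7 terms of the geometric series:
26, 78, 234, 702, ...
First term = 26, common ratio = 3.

Sₙ = a(1 - rⁿ) / (1 - r)
S_7 = 26(1 - 3^7) / (1 - 3)
S_7 = 26(1 - 2187) / (-2)
S_7 = 28418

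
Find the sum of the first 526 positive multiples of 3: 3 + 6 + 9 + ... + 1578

Factor out 3: = 3(1 + 2 + ... + 526) = 3 × n(n+1)/2
= 3 × 526×527/2
= 3 × 138601
= 415803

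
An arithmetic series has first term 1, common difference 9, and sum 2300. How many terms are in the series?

Using S = n/2 × [2a + (n-1)d]
2300 = n/2 × [2(1) + (n-1)(9)]
2300 = n/2 × [2 + 9n - 9]
4600 = n × [-7 + 9n]
9n² + (-7)n - 4600 = 0
Discriminant: Δ = (-7)² - 4(9)(-4600) = 49 + 165600 = 165649
√Δ = 407
n = [-(-7) + √Δ] / (2·9) = (7 + 407) / 18 = 414 / 18 = 23
(The negative root is discarded since n must be a positive integer.)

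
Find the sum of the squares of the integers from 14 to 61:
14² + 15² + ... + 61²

Use ∑_{k=1}^{n} k² = n(n+1)(2n+1)/6, then subtract the first 13 terms.
∑_{k=1}^{61} k² = 61×62×123/6 = 77531
∑_{k=1}^{13} k² = 13×14×27/6 = 819
∑_{k=14}^{61} k² = 77531 - 819 = 76712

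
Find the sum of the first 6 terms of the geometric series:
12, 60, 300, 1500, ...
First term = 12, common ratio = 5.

Sₙ = a(1 - rⁿ) / (1 - r)
S_6 = 12(1 - 5^6) / (1 - 5)
S_6 = 12(1 - 15625) / (-4)
S_6 = 46872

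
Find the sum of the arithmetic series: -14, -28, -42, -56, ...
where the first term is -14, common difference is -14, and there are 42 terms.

Sₙ = n/2 × (first + last)
Last term = a + (n-1)d = -14 + (42-1)×(-14) = -588
S_42 = 42/2 × (-14 + (-588))
S_42 = 42/2 × (-602) = -12642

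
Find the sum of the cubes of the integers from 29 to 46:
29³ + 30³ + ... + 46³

Use ∑_{k=1}^{n} k³ = [n(n+1)/2]², then subtract the first 28 terms.
∑_{k=1}^{46} k³ = [46×47/2]² = 1081² = 1168561
∑_{k=1}^{28} k³ = [28×29/2]² = 406² = 164836
∑_{k=29}^{46} k³ = 1168561 - 164836 = 1003725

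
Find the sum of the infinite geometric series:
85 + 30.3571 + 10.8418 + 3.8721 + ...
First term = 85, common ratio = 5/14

For |r| < 1, S = a / (1 - r)
S = 85 / (1 - (5/14))
S = 85 / (9/14)
S = 1190/9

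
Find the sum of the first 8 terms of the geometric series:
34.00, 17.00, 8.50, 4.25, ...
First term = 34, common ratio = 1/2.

Sₙ = a(1 - rⁿ) / (1 - r)
S_8 = 34(1 - (1/2)^8) / (1 - (1/2))
S_8 = 34(1 - (1/256)) / (1/2)
S_8 = 4335/64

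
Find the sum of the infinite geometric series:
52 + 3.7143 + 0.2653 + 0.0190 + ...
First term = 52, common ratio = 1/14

For |r| < 1, S = a / (1 - r)
S = 52 / (1 - (1/14))
S = 52 / (13/14)
S = 56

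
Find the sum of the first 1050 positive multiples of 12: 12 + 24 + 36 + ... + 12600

Factor out 12: = 12(1 + 2 + ... + 1050) = 12 × n(n+1)/2
= 12 × 1050×1051/2
= 12 × 551775
= 6621300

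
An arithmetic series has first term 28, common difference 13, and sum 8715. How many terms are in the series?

Using S = n/2 × [2a + (n-1)d]
8715 = n/2 × [2(28) + (n-1)(13)]
8715 = n/2 × [56 + 13n - 13]
17430 = n × [43 + 13n]
13n² + (43)n - 17430 = 0
Discriminant: Δ = (43)² - 4(13)(-17430) = 1849 + 906360 = 908209
√Δ = 953
n = [-(43) + √Δ] / (2·13) = (-43 + 953) / 26 = 910 / 26 = 35
(The negative root is discarded since n must be a positive integer.)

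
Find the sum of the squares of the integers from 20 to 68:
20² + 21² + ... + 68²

Use ∑_{k=1}^{n} k² = n(n+1)(2n+1)/6, then subtract the first 19 terms.
∑_{k=1}^{68} k² = 68×69×137/6 = 107134
∑_{k=1}^{19} k² = 19×20×39/6 = 2470
∑_{k=20}^{68} k² = 107134 - 2470 = 104664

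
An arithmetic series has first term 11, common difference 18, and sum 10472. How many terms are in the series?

Using S = n/2 × [2a + (n-1)d]
10472 = n/2 × [2(11) + (n-1)(18)]
10472 = n/2 × [22 + 18n - 18]
20944 = n × [4 + 18n]
18n² + (4)n - 20944 = 0
Discriminant: Δ = (4)² - 4(18)(-20944) = 16 + 1507968 = 1507984
√Δ = 1228
n = [-(4) + √Δ] / (2·18) = (-4 + 1228) / 36 = 1224 / 36 = 34
(The negative root is discarded since n must be a positive integer.)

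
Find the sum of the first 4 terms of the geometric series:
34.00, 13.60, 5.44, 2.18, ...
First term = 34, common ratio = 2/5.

Sₙ = a(1 - rⁿ) / (1 - r)
S_4 = 34(1 - (2/5)^4) / (1 - (2/5))
S_4 = 34(1 - (16/625)) / (3/5)
S_4 = 6902/125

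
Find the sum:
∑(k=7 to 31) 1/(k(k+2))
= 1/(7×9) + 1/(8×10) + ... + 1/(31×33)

Partial fractions: 1/(k(k+2)) = (1/2)[1/k - 1/(k+2)]
Telescoping leaves the first two and last two terms:
= (1/2)[1/7 + 1/8 - 1/32 - 1/33]
= 1525/14784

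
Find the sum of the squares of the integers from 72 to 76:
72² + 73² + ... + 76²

Use ∑_{k=1}^{n} k² = n(n+1)(2n+1)/6, then subtract the first 71 terms.
∑_{k=1}^{76} k² = 76×77×153/6 = 149226
∑_{k=1}^{71} k² = 71×72×143/6 = 121836
∑_{k=72}^{76} k² = 149226 - 121836 = 27390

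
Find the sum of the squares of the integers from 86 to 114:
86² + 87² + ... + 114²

Use ∑_{k=1}^{n} k² = n(n+1)(2n+1)/6, then subtract the first 85 terms.
∑_{k=1}^{114} k² = 114×115×229/6 = 500365
∑_{k=1}^{85} k² = 85×86×171/6 = 208335
∑_{k=86}^{114} k² = 500365 - 208335 = 292030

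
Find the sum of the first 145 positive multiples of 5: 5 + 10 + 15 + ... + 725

Factor out 5: = 5(1 + 2 + ... + 145) = 5 × n(n+1)/2
= 5 × 145×146/2
= 5 × 10585
= 52925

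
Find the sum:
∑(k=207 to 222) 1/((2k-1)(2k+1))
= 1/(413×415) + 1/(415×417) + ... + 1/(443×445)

Partial fractions: 1/((2k-1)(2k+1)) = (1/2)[1/(2k-1) - 1/(2k+1)]
The series telescopes:
= (1/2)[1/413 - 1/445]
= 16/183785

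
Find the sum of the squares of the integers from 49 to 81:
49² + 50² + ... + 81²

Use ∑_{k=1}^{n} k² = n(n+1)(2n+1)/6, then subtract the first 48 terms.
∑_{k=1}^{81} k² = 81×82×163/6 = 180441
∑_{k=1}^{48} k² = 48×49×97/6 = 38024
∑_{k=49}^{81} k² = 180441 - 38024 = 142417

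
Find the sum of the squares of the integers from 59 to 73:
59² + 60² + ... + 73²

Use ∑_{k=1}^{n} k² = n(n+1)(2n+1)/6, then subtract the first 58 terms.
∑_{k=1}^{73} k² = 73×74×147/6 = 132349
∑_{k=1}^{58} k² = 58×59×117/6 = 66729
∑_{k=59}^{73} k² = 132349 - 66729 = 65620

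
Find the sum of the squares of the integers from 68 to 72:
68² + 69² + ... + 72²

Use ∑_{k=1}^{n} k² = n(n+1)(2n+1)/6, then subtract the first 67 terms.
∑_{k=1}^{72} k² = 72×73×145/6 = 127020
∑_{k=1}^{67} k² = 67×68×135/6 = 102510
∑_{k=68}^{72} k² = 127020 - 102510 = 24510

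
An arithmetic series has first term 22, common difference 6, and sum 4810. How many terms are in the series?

Using S = n/2 × [2a + (n-1)d]
4810 = n/2 × [2(22) + (n-1)(6)]
4810 = n/2 × [44 + 6n - 6]
9620 = n × [38 + 6n]
6n² + (38)n - 9620 = 0
Discriminant: Δ = (38)² - 4(6)(-9620) = 1444 + 230880 = 232324
√Δ = 482
n = [-(38) + √Δ] / (2·6) = (-38 + 482) / 12 = 444 / 12 = 37
(The negative root is discarded since n must be a positive integer.)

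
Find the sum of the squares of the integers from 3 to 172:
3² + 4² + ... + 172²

Use ∑_{k=1}^{n} k² = n(n+1)(2n+1)/6, then subtract the first 2 terms.
∑_{k=1}^{172} k² = 172×173×345/6 = 1710970
∑_{k=1}^{2} k² = 2×3×5/6 = 5
∑_{k=3}^{172} k² = 1710970 - 5 = 1710965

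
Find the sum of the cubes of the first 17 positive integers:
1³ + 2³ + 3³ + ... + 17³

Formula: ∑k³ = [n(n+1)/2]²
= [17×18/2]²
= 153²
= 23409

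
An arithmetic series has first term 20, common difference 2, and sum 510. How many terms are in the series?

Using S = n/2 × [2a + (n-1)d]
510 = n/2 × [2(20) + (n-1)(2)]
510 = n/2 × [40 + 2n - 2]
1020 = n × [38 + 2n]
2n² + (38)n - 1020 = 0
Discriminant: Δ = (38)² - 4(2)(-1020) = 1444 + 8160 = 9604
√Δ = 98
n = [-(38) + √Δ] / (2·2) = (-38 + 98) / 4 = 60 / 4 = 15
(The negative root is discarded since n must be a positive integer.)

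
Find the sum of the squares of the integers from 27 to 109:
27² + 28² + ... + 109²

Use ∑_{k=1}^{n} k² = n(n+1)(2n+1)/6, then subtract the first 26 terms.
∑_{k=1}^{109} k² = 109×110×219/6 = 437635
∑_{k=1}^{26} k² = 26×27×53/6 = 6201
∑_{k=27}^{109} k² = 437635 - 6201 = 431434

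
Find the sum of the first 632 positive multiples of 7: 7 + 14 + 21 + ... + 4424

Factor out 7: = 7(1 + 2 + ... + 632) = 7 × n(n+1)/2
= 7 × 632×633/2
= 7 × 200028
= 1400196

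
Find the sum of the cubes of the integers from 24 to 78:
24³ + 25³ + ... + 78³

Use ∑_{k=1}^{n} k³ = [n(n+1)/2]², then subtract the first 23 terms.
∑_{k=1}^{78} k³ = [78×79/2]² = 3081² = 9492561
∑_{k=1}^{23} k³ = [23×24/2]² = 276² = 76176
∑_{k=24}^{78} k³ = 9492561 - 76176 = 9416385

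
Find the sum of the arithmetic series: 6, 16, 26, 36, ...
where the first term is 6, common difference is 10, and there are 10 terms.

Sₙ = n/2 × (first + last)
Last term = a + (n-1)d = 6 + (10-1)×10 = 96
S_10 = 10/2 × (6 + 96)
S_10 = 10/2 × 102 = 510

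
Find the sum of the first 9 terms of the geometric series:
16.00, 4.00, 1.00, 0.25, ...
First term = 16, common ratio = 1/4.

Sₙ = a(1 - rⁿ) / (1 - r)
S_9 = 16(1 - (1/4)^9) / (1 - (1/4))
S_9 = 16(1 - (1/262144)) / (3/4)
S_9 = 87381/4096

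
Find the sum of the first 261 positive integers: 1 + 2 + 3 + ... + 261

Formula: ∑k = n(n+1)/2
= 261×262/2
= 68382/2
= 34191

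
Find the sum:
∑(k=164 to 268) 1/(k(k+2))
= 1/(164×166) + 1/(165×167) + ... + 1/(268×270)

Partial fractions: 1/(k(k+2)) = (1/2)[1/k - 1/(k+2)]
Telescoping leaves the first two and last two terms:
= (1/2)[1/164 + 1/165 - 1/269 - 1/270]
= 310331/131024520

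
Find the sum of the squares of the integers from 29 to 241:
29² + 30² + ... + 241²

Use ∑_{k=1}^{n} k² = n(n+1)(2n+1)/6, then subtract the first 28 terms.
∑_{k=1}^{241} k² = 241×242×483/6 = 4694921
∑_{k=1}^{28} k² = 28×29×57/6 = 7714
∑_{k=29}^{241} k² = 4694921 - 7714 = 4687207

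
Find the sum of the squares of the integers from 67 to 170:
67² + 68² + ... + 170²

Use ∑_{k=1}^{n} k² = n(n+1)(2n+1)/6, then subtract the first 66 terms.
∑_{k=1}^{170} k² = 170×171×341/6 = 1652145
∑_{k=1}^{66} k² = 66×67×133/6 = 98021
∑_{k=67}^{170} k² = 1652145 - 98021 = 1554124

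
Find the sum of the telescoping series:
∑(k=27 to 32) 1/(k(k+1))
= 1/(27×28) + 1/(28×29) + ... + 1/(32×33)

Partial fractions: 1/(k(k+1)) = 1/k - 1/(k+1)
The series telescopes:
= (1/27 - 1/28) + (1/28 - 1/29) + ... + (1/32 - 1/33)
= 1/27 - 1/33
= 2/297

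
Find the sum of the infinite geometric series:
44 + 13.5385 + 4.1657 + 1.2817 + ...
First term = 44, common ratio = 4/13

For |r| < 1, S = a / (1 - r)
S = 44 / (1 - (4/13))
S = 44 / (9/13)
S = 572/9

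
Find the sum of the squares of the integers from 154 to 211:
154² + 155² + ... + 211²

Use ∑_{k=1}^{n} k² = n(n+1)(2n+1)/6, then subtract the first 153 terms.
∑_{k=1}^{211} k² = 211×212×423/6 = 3153606
∑_{k=1}^{153} k² = 153×154×307/6 = 1205589
∑_{k=154}^{211} k² = 3153606 - 1205589 = 1948017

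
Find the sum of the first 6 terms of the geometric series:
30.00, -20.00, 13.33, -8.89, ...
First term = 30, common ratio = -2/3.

Sₙ = a(1 - rⁿ) / (1 - r)
S_6 = 30(1 - (-2/3)^6) / (1 - (-2/3))
S_6 = 30(1 - (64/729)) / (5/3)
S_6 = 1330/81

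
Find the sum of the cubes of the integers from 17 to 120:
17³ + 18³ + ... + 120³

Use ∑_{k=1}^{n} k³ = [n(n+1)/2]², then subtract the first 16 terms.
∑_{k=1}^{120} k³ = [120×121/2]² = 7260² = 52707600
∑_{k=1}^{16} k³ = [16×17/2]² = 136² = 18496
∑_{k=17}^{120} k³ = 52707600 - 18496 = 52689104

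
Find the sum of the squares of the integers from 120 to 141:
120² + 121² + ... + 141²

Use ∑_{k=1}^{n} k² = n(n+1)(2n+1)/6, then subtract the first 119 terms.
∑_{k=1}^{141} k² = 141×142×283/6 = 944371
∑_{k=1}^{119} k² = 119×120×239/6 = 568820
∑_{k=120}^{141} k² = 944371 - 568820 = 375551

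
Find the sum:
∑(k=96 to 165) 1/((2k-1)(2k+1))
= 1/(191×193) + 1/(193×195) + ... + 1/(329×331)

Partial fractions: 1/((2k-1)(2k+1)) = (1/2)[1/(2k-1) - 1/(2k+1)]
The series telescopes:
= (1/2)[1/191 - 1/331]
= 70/63221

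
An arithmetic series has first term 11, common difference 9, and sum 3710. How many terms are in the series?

Using S = n/2 × [2a + (n-1)d]
3710 = n/2 × [2(11) + (n-1)(9)]
3710 = n/2 × [22 + 9n - 9]
7420 = n × [13 + 9n]
9n² + (13)n - 7420 = 0
Discriminant: Δ = (13)² - 4(9)(-7420) = 169 + 267120 = 267289
√Δ = 517
n = [-(13) + √Δ] / (2·9) = (-13 + 517) / 18 = 504 / 18 = 28
(The negative root is discarded since n must be a positive integer.)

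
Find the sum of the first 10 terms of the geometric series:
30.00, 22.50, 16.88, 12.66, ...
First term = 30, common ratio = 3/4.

Sₙ = a(1 - rⁿ) / (1 - r)
S_10 = 30(1 - (3/4)^10) / (1 - (3/4))
S_10 = 30(1 - (59049/1048576)) / (1/4)
S_10 = 14842905/131072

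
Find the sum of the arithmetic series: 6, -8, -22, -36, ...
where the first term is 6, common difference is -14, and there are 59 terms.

Sₙ = n/2 × (first + last)
Last term = a + (n-1)d = 6 + (59-1)×(-14) = -806
S_59 = 59/2 × (6 + (-806))
S_59 = 59/2 × (-800) = -23600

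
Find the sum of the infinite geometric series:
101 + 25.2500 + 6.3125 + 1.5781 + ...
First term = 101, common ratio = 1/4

For |r| < 1, S = a / (1 - r)
S = 101 / (1 - (1/4))
S = 101 / (3/4)
S = 404/3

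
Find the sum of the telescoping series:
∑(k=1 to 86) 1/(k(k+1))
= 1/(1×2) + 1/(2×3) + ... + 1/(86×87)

Partial fractions: 1/(k(k+1)) = 1/k - 1/(k+1)
The series telescopes:
= (1/1 - 1/2) + (1/2 - 1/3) + ... + (1/86 - 1/87)
= 1/1 - 1/87
= 86/87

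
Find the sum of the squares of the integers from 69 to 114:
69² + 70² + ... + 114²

Use ∑_{k=1}^{n} k² = n(n+1)(2n+1)/6, then subtract the first 68 terms.
∑_{k=1}^{114} k² = 114×115×229/6 = 500365
∑_{k=1}^{68} k² = 68×69×137/6 = 107134
∑_{k=69}^{114} k² = 500365 - 107134 = 393231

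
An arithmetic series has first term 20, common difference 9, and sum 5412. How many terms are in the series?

Using S = n/2 × [2a + (n-1)d]
5412 = n/2 × [2(20) + (n-1)(9)]
5412 = n/2 × [40 + 9n - 9]
10824 = n × [31 + 9n]
9n² + (31)n - 10824 = 0
Discriminant: Δ = (31)² - 4(9)(-10824) = 961 + 389664 = 390625
√Δ = 625
n = [-(31) + √Δ] / (2·9) = (-31 + 625) / 18 = 594 / 18 = 33
(The negative root is discarded since n must be a positive integer.)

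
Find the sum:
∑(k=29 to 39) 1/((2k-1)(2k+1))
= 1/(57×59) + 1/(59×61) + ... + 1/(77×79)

Partial fractions: 1/((2k-1)(2k+1)) = (1/2)[1/(2k-1) - 1/(2k+1)]
The series telescopes:
= (1/2)[1/57 - 1/79]
= 11/4503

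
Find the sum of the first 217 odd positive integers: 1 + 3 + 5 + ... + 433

Sum of first n odd numbers = n²
= 217²
= 47089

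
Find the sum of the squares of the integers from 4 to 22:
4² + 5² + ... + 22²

Use ∑_{k=1}^{n} k² = n(n+1)(2n+1)/6, then subtract the first 3 terms.
∑_{k=1}^{22} k² = 22×23×45/6 = 3795
∑_{k=1}^{3} k² = 3×4×7/6 = 14
∑_{k=4}^{22} k² = 3795 - 14 = 3781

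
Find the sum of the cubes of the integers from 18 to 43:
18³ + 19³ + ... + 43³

Use ∑_{k=1}^{n} k³ = [n(n+1)/2]², then subtract the first 17 terms.
∑_{k=1}^{43} k³ = [43×44/2]² = 946² = 894916
∑_{k=1}^{17} k³ = [17×18/2]² = 153² = 23409
∑_{k=18}^{43} k³ = 894916 - 23409 = 871507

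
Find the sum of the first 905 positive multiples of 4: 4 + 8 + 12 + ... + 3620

Factor out 4: = 4(1 + 2 + ... + 905) = 4 × n(n+1)/2
= 4 × 905×906/2
= 4 × 409965
= 1639860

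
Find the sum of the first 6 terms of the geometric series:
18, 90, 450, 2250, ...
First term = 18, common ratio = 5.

Sₙ = a(1 - rⁿ) / (1 - r)
S_6 = 18(1 - 5^6) / (1 - 5)
S_6 = 18(1 - 15625) / (-4)
S_6 = 70308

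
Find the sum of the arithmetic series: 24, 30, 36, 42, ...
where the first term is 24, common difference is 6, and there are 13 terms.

Sₙ = n/2 × (first + last)
Last term = a + (n-1)d = 24 + (13-1)×6 = 96
S_13 = 13/2 × (24 + 96)
S_13 = 13/2 × 120 = 780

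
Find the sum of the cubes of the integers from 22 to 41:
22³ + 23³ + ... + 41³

Use ∑_{k=1}^{n} k³ = [n(n+1)/2]², then subtract the first 21 terms.
∑_{k=1}^{41} k³ = [41×42/2]² = 861² = 741321
∑_{k=1}^{21} k³ = [21×22/2]² = 231² = 53361
∑_{k=22}^{41} k³ = 741321 - 53361 = 687960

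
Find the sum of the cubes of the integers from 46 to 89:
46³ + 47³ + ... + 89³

Use ∑_{k=1}^{n} k³ = [n(n+1)/2]², then subtract the first 45 terms.
∑_{k=1}^{89} k³ = [89×90/2]² = 4005² = 16040025
∑_{k=1}^{45} k³ = [45×46/2]² = 1035² = 1071225
∑_{k=46}^{89} k³ = 16040025 - 1071225 = 14968800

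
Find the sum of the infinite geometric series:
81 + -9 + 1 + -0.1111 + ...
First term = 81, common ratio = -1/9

For |r| < 1, S = a / (1 - r)
S = 81 / (1 - (-1/9))
S = 81 / (10/9)
S = 729/10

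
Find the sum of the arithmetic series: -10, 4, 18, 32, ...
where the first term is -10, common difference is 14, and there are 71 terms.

Sₙ = n/2 × (first + last)
Last term = a + (n-1)d = -10 + (71-1)×14 = 970
S_71 = 71/2 × (-10 + 970)
S_71 = 71/2 × 960 = 34080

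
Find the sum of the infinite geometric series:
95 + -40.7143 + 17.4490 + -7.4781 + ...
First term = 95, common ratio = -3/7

For |r| < 1, S = a / (1 - r)
S = 95 / (1 - (-3/7))
S = 95 / (10/7)
S = 133/2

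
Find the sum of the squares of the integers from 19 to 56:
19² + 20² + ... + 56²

Use ∑_{k=1}^{n} k² = n(n+1)(2n+1)/6, then subtract the first 18 terms.
∑_{k=1}^{56} k² = 56×57×113/6 = 60116
∑_{k=1}^{18} k² = 18×19×37/6 = 2109
∑_{k=19}^{56} k² = 60116 - 2109 = 58007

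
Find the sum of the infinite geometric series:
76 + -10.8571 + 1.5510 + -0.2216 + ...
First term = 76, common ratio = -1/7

For |r| < 1, S = a / (1 - r)
S = 76 / (1 - (-1/7))
S = 76 / (8/7)
S = 133/2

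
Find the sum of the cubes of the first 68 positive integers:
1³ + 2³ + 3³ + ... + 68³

Formula: ∑k³ = [n(n+1)/2]²
= [68×69/2]²
= 2346²
= 5503716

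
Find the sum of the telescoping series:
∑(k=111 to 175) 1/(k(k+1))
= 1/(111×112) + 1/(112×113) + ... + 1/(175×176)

Partial fractions: 1/(k(k+1)) = 1/k - 1/(k+1)
The series telescopes:
= (1/111 - 1/112) + (1/112 - 1/113) + ... + (1/175 - 1/176)
= 1/111 - 1/176
= 65/19536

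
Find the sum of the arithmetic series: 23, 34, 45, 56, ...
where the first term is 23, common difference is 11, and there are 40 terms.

Sₙ = n/2 × (first + last)
Last term = a + (n-1)d = 23 + (40-1)×11 = 452
S_40 = 40/2 × (23 + 452)
S_40 = 40/2 × 475 = 9500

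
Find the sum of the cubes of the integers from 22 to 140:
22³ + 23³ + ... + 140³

Use ∑_{k=1}^{n} k³ = [n(n+1)/2]², then subtract the first 21 terms.
∑_{k=1}^{140} k³ = [140×141/2]² = 9870² = 97416900
∑_{k=1}^{21} k³ = [21×22/2]² = 231² = 53361
∑_{k=22}^{140} k³ = 97416900 - 53361 = 97363539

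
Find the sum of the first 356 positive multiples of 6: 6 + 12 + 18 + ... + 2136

Factor out 6: = 6(1 + 2 + ... + 356) = 6 × n(n+1)/2
= 6 × 356×357/2
= 6 × 63546
= 381276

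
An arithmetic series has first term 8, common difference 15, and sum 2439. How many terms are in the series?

Using S = n/2 × [2a + (n-1)d]
2439 = n/2 × [2(8) + (n-1)(15)]
2439 = n/2 × [16 + 15n - 15]
4878 = n × [1 + 15n]
15n² + (1)n - 4878 = 0
Discriminant: Δ = (1)² - 4(15)(-4878) = 1 + 292680 = 292681
√Δ = 541
n = [-(1) + √Δ] / (2·15) = (-1 + 541) / 30 = 540 / 30 = 18
(The negative root is discarded since n must be a positive integer.)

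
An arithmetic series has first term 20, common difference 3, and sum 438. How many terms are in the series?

Using S = n/2 × [2a + (n-1)d]
438 = n/2 × [2(20) + (n-1)(3)]
438 = n/2 × [40 + 3n - 3]
876 = n × [37 + 3n]
3n² + (37)n - 876 = 0
Discriminant: Δ = (37)² - 4(3)(-876) = 1369 + 10512 = 11881
√Δ = 109
n = [-(37) + √Δ] / (2·3) = (-37 + 109) / 6 = 72 / 6 = 12
(The negative root is discarded since n must be a positive integer.)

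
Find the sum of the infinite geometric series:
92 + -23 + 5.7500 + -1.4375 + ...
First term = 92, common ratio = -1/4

For |r| < 1, S = a / (1 - r)
S = 92 / (1 - (-1/4))
S = 92 / (5/4)
S = 368/5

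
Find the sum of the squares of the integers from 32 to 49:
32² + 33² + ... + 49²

Use ∑_{k=1}^{n} k² = n(n+1)(2n+1)/6, then subtract the first 31 terms.
∑_{k=1}^{49} k² = 49×50×99/6 = 40425
∑_{k=1}^{31} k² = 31×32×63/6 = 10416
∑_{k=32}^{49} k² = 40425 - 10416 = 30009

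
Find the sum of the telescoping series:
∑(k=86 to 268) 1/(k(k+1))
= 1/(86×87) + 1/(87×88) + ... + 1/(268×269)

Partial fractions: 1/(k(k+1)) = 1/k - 1/(k+1)
The series telescopes:
= (1/86 - 1/87) + (1/87 - 1/88) + ... + (1/268 - 1/269)
= 1/86 - 1/269
= 183/23134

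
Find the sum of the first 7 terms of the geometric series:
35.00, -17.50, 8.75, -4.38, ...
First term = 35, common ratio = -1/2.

Sₙ = a(1 - rⁿ) / (1 - r)
S_7 = 35(1 - (-1/2)^7) / (1 - (-1/2))
S_7 = 35(1 - (-1/128)) / (3/2)
S_7 = 1505/64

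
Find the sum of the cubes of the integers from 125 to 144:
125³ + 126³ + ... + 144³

Use ∑_{k=1}^{n} k³ = [n(n+1)/2]², then subtract the first 124 terms.
∑_{k=1}^{144} k³ = [144×145/2]² = 10440² = 108993600
∑_{k=1}^{124} k³ = [124×125/2]² = 7750² = 60062500
∑_{k=125}^{144} k³ = 108993600 - 60062500 = 48931100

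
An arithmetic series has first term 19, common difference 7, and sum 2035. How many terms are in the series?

Using S = n/2 × [2a + (n-1)d]
2035 = n/2 × [2(19) + (n-1)(7)]
2035 = n/2 × [38 + 7n - 7]
4070 = n × [31 + 7n]
7n² + (31)n - 4070 = 0
Discriminant: Δ = (31)² - 4(7)(-4070) = 961 + 113960 = 114921
√Δ = 339
n = [-(31) + √Δ] / (2·7) = (-31 + 339) / 14 = 308 / 14 = 22
(The negative root is discarded since n must be a positive integer.)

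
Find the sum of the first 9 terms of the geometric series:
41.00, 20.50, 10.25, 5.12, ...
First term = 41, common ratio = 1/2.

Sₙ = a(1 - rⁿ) / (1 - r)
S_9 = 41(1 - (1/2)^9) / (1 - (1/2))
S_9 = 41(1 - (1/512)) / (1/2)
S_9 = 20951/256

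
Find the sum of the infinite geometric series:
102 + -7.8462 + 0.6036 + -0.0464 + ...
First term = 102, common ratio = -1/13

For |r| < 1, S = a / (1 - r)
S = 102 / (1 - (-1/13))
S = 102 / (14/13)
S = 663/7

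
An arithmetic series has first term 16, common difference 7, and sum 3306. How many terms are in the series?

Using S = n/2 × [2a + (n-1)d]
3306 = n/2 × [2(16) + (n-1)(7)]
3306 = n/2 × [32 + 7n - 7]
6612 = n × [25 + 7n]
7n² + (25)n - 6612 = 0
Discriminant: Δ = (25)² - 4(7)(-6612) = 625 + 185136 = 185761
√Δ = 431
n = [-(25) + √Δ] / (2·7) = (-25 + 431) / 14 = 406 / 14 = 29
(The negative root is discarded since n must be a positive integer.)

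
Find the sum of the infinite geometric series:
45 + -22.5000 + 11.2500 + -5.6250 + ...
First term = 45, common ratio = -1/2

For |r| < 1, S = a / (1 - r)
S = 45 / (1 - (-1/2))
S = 45 / (3/2)
S = 30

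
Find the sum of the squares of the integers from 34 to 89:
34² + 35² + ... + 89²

Use ∑_{k=1}^{n} k² = n(n+1)(2n+1)/6, then subtract the first 33 terms.
∑_{k=1}^{89} k² = 89×90×179/6 = 238965
∑_{k=1}^{33} k² = 33×34×67/6 = 12529
∑_{k=34}^{89} k² = 238965 - 12529 = 226436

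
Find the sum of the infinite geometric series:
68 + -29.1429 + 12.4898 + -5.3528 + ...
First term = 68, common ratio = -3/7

For |r| < 1, S = a / (1 - r)
S = 68 / (1 - (-3/7))
S = 68 / (10/7)
S = 238/5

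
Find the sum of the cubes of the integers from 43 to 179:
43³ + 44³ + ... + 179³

Use ∑_{k=1}^{n} k³ = [n(n+1)/2]², then subtract the first 42 terms.
∑_{k=1}^{179} k³ = [179×180/2]² = 16110² = 259532100
∑_{k=1}^{42} k³ = [42×43/2]² = 903² = 815409
∑_{k=43}^{179} k³ = 259532100 - 815409 = 258716691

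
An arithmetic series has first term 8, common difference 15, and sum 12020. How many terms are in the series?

Using S = n/2 × [2a + (n-1)d]
12020 = n/2 × [2(8) + (n-1)(15)]
12020 = n/2 × [16 + 15n - 15]
24040 = n × [1 + 15n]
15n² + (1)n - 24040 = 0
Discriminant: Δ = (1)² - 4(15)(-24040) = 1 + 1442400 = 1442401
√Δ = 1201
n = [-(1) + √Δ] / (2·15) = (-1 + 1201) / 30 = 1200 / 30 = 40
(The negative root is discarded since n must be a positive integer.)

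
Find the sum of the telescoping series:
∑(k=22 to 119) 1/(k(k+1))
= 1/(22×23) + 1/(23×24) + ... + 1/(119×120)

Partial fractions: 1/(k(k+1)) = 1/k - 1/(k+1)
The series telescopes:
= (1/22 - 1/23) + (1/23 - 1/24) + ... + (1/119 - 1/120)
= 1/22 - 1/120
= 49/1320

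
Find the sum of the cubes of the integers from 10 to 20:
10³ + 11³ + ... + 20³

Use ∑_{k=1}^{n} k³ = [n(n+1)/2]², then subtract the first 9 terms.
∑_{k=1}^{20} k³ = [20×21/2]² = 210² = 44100
∑_{k=1}^{9} k³ = [9×10/2]² = 45² = 2025
∑_{k=10}^{20} k³ = 44100 - 2025 = 42075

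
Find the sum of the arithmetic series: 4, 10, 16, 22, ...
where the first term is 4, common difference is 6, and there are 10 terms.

Sₙ = n/2 × (first + last)
Last term = a + (n-1)d = 4 + (10-1)×6 = 58
S_10 = 10/2 × (4 + 58)
S_10 = 10/2 × 62 = 310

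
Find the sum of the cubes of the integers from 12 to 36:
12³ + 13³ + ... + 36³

Use ∑_{k=1}^{n} k³ = [n(n+1)/2]², then subtract the first 11 terms.
∑_{k=1}^{36} k³ = [36×37/2]² = 666² = 443556
∑_{k=1}^{11} k³ = [11×12/2]² = 66² = 4356
∑_{k=12}^{36} k³ = 443556 - 4356 = 439200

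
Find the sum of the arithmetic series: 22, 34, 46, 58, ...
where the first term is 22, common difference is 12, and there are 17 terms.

Sₙ = n/2 × (first + last)
Last term = a + (n-1)d = 22 + (17-1)×12 = 214
S_17 = 17/2 × (22 + 214)
S_17 = 17/2 × 236 = 2006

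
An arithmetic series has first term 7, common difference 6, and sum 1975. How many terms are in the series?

Using S = n/2 × [2a + (n-1)d]
1975 = n/2 × [2(7) + (n-1)(6)]
1975 = n/2 × [14 + 6n - 6]
3950 = n × [8 + 6n]
6n² + (8)n - 3950 = 0
Discriminant: Δ = (8)² - 4(6)(-3950) = 64 + 94800 = 94864
√Δ = 308
n = [-(8) + √Δ] / (2·6) = (-8 + 308) / 12 = 300 / 12 = 25
(The negative root is discarded since n must be a positive integer.)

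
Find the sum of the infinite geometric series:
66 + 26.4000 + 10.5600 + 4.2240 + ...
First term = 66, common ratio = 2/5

For |r| < 1, S = a / (1 - r)
S = 66 / (1 - (2/5))
S = 66 / (3/5)
S = 110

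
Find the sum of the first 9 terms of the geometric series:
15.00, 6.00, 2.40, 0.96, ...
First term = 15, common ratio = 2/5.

Sₙ = a(1 - rⁿ) / (1 - r)
S_9 = 15(1 - (2/5)^9) / (1 - (2/5))
S_9 = 15(1 - (512/1953125)) / (3/5)
S_9 = 1952613/78125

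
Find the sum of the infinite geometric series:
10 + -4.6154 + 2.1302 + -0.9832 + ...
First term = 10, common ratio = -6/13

For |r| < 1, S = a / (1 - r)
S = 10 / (1 - (-6/13))
S = 10 / (19/13)
S = 130/19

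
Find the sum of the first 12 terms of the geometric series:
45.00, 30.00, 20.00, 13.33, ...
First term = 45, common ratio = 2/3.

Sₙ = a(1 - rⁿ) / (1 - r)
S_12 = 45(1 - (2/3)^12) / (1 - (2/3))
S_12 = 45(1 - (4096/531441)) / (1/3)
S_12 = 2636725/19683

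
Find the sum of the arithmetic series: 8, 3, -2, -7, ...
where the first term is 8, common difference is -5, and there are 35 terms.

Sₙ = n/2 × (first + last)
Last term = a + (n-1)d = 8 + (35-1)×(-5) = -162
S_35 = 35/2 × (8 + (-162))
S_35 = 35/2 × (-154) = -2695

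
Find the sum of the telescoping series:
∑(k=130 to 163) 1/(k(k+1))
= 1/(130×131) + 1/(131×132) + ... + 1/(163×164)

Partial fractions: 1/(k(k+1)) = 1/k - 1/(k+1)
The series telescopes:
= (1/130 - 1/131) + (1/131 - 1/132) + ... + (1/163 - 1/164)
= 1/130 - 1/164
= 17/10660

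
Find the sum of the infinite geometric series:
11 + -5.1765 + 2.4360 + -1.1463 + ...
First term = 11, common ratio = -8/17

For |r| < 1, S = a / (1 - r)
S = 11 / (1 - (-8/17))
S = 11 / (25/17)
S = 187/25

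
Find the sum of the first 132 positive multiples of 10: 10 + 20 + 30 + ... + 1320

Factor out 10: = 10(1 + 2 + ... + 132) = 10 × n(n+1)/2
= 10 × 132×133/2
= 10 × 8778
= 87780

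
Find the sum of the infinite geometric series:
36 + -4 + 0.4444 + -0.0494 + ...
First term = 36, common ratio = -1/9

For |r| < 1, S = a / (1 - r)
S = 36 / (1 - (-1/9))
S = 36 / (10/9)
S = 162/5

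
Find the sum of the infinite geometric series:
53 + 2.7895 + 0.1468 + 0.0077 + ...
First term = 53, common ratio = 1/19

For |r| < 1, S = a / (1 - r)
S = 53 / (1 - (1/19))
S = 53 / (18/19)
S = 1007/18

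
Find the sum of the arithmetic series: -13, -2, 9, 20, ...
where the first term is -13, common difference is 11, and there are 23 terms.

Sₙ = n/2 × (first + last)
Last term = a + (n-1)d = -13 + (23-1)×11 = 229
S_23 = 23/2 × (-13 + 229)
S_23 = 23/2 × 216 = 2484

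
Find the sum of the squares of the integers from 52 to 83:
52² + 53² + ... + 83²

Use ∑_{k=1}^{n} k² = n(n+1)(2n+1)/6, then subtract the first 51 terms.
∑_{k=1}^{83} k² = 83×84×167/6 = 194054
∑_{k=1}^{51} k² = 51×52×103/6 = 45526
∑_{k=52}^{83} k² = 194054 - 45526 = 148528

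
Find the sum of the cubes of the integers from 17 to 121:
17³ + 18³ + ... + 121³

Use ∑_{k=1}^{n} k³ = [n(n+1)/2]², then subtract the first 16 terms.
∑_{k=1}^{121} k³ = [121×122/2]² = 7381² = 54479161
∑_{k=1}^{16} k³ = [16×17/2]² = 136² = 18496
∑_{k=17}^{121} k³ = 54479161 - 18496 = 54460665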